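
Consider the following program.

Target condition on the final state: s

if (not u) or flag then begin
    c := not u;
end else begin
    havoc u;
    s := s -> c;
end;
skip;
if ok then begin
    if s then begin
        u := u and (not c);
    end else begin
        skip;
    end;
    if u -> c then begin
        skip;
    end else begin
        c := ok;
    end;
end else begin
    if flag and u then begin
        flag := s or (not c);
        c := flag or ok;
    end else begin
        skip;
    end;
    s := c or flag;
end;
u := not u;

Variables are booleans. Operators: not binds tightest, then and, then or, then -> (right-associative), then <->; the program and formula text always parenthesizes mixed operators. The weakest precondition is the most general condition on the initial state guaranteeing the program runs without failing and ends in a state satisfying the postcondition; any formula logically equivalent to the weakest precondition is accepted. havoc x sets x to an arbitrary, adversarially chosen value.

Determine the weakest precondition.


Working backward. After the program, s must hold.
Before u := not u: s
Then branch requires (s -> ((((u and (not c)) -> c) -> s) and ((not ((u and (not c)) -> c)) -> s))) and ((not s) -> (((u -> c) -> s) and ((not (u -> c)) -> s))); else branch requires ((flag and u) -> (s or (not c) or ok)) and ((not (flag and u)) -> (c or flag)).
Before the if: (ok -> ((s -> ((((u and (not c)) -> c) -> s) and ((not ((u and (not c)) -> c)) -> s))) and ((not s) -> (((u -> c) -> s) and ((not (u -> c)) -> s))))) and ((not ok) -> (((flag and u) -> (s or (not c) or ok)) and ((not (flag and u)) -> (c or flag))))
Before skip: (ok -> ((s -> ((((u and (not c)) -> c) -> s) and ((not ((u and (not c)) -> c)) -> s))) and ((not s) -> (((u -> c) -> s) and ((not (u -> c)) -> s))))) and ((not ok) -> (((flag and u) -> (s or (not c) or ok)) and ((not (flag and u)) -> (c or flag))))
Then branch requires (ok -> ((s -> (((u -> (not u)) -> s) and ((not (u -> (not u))) -> s))) and ((not s) -> (((u -> (not u)) -> s) and ((not (u -> (not u))) -> s))))) and ((not ok) -> (((flag and u) -> (s or u or ok)) and ((not (flag and u)) -> ((not u) or flag)))); else branch requires (ok -> (((s -> c) -> ((((not c) -> c) -> (s -> c)) and ((not ((not c) -> c)) -> (s -> c)))) and ((not (s -> c)) -> ((c -> (s -> c)) and ((not c) -> (s -> c)))))) and ((not ok) -> ((flag -> ((s -> c) or (not c) or ok)) and ((not flag) -> (c or flag)))) and (ok -> ((not (s -> c)) -> (s -> c))) and ((not ok) -> (c or flag)).
Before the if: (((not u) or flag) -> ((ok -> ((s -> (((u -> (not u)) -> s) and ((not (u -> (not u))) -> s))) and ((not s) -> (((u -> (not u)) -> s) and ((not (u -> (not u))) -> s))))) and ((not ok) -> (((flag and u) -> (s or u or ok)) and ((not (flag and u)) -> ((not u) or flag)))))) and ((not ((not u) or flag)) -> ((ok -> (((s -> c) -> ((((not c) -> c) -> (s -> c)) and ((not ((not c) -> c)) -> (s -> c)))) and ((not (s -> c)) -> ((c -> (s -> c)) and ((not c) -> (s -> c)))))) and ((not ok) -> ((flag -> ((s -> c) or (not c) or ok)) and ((not flag) -> (c or flag)))) and (ok -> ((not (s -> c)) -> (s -> c))) and ((not ok) -> (c or flag))))
Answer: WP = (((not u) or flag) -> ((ok -> ((s -> (((u -> (not u)) -> s) and ((not (u -> (not u))) -> s))) and ((not s) -> (((u -> (not u)) -> s) and ((not (u -> (not u))) -> s))))) and ((not ok) -> (((flag and u) -> (s or u or ok)) and ((not (flag and u)) -> ((not u) or flag)))))) and ((not ((not u) or flag)) -> ((ok -> (((s -> c) -> ((((not c) -> c) -> (s -> c)) and ((not ((not c) -> c)) -> (s -> c)))) and ((not (s -> c)) -> ((c -> (s -> c)) and ((not c) -> (s -> c)))))) and ((not ok) -> ((flag -> ((s -> c) or (not c) or ok)) and ((not flag) -> (c or flag)))) and (ok -> ((not (s -> c)) -> (s -> c))) and ((not ok) -> (c or flag))))


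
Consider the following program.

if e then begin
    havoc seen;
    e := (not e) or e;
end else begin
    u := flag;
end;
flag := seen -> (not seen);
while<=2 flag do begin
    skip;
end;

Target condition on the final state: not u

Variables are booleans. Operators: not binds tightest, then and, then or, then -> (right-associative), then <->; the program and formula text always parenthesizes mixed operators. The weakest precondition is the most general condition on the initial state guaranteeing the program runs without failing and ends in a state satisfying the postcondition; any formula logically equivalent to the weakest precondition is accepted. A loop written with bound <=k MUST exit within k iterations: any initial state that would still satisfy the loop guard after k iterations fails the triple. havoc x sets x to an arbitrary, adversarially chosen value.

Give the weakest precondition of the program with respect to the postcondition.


Working backward. After the program, not u must hold.
Before the loop (bound <=2), unroll the exhaustion recursion (WP_0 = exit-now case; WP_j = one more guarded iteration, up to j = 2):
  WP_0: (not flag) and (not u)
  WP_1: (flag -> ((not flag) and (not u))) and ((not flag) -> (not u))
  WP_2: (flag -> ((flag -> ((not flag) and (not u))) and ((not flag) -> (not u)))) and ((not flag) -> (not u))
So before the loop: (flag -> ((flag -> ((not flag) and (not u))) and ((not flag) -> (not u)))) and ((not flag) -> (not u))
Before flag := seen -> (not seen): ((seen -> (not seen)) -> (((seen -> (not seen)) -> ((not (seen -> (not seen))) and (not u))) and ((not (seen -> (not seen))) -> (not u)))) and ((not (seen -> (not seen))) -> (not u))
Then branch requires false; else branch requires ((seen -> (not seen)) -> (((seen -> (not seen)) -> ((not (seen -> (not seen))) and (not flag))) and ((not (seen -> (not seen))) -> (not flag)))) and ((not (seen -> (not seen))) -> (not flag)).
Before the if: (not e) and ((not e) -> (((seen -> (not seen)) -> (((seen -> (not seen)) -> ((not (seen -> (not seen))) and (not flag))) and ((not (seen -> (not seen))) -> (not flag)))) and ((not (seen -> (not seen))) -> (not flag))))
Answer: WP = (not e) and ((not e) -> (((seen -> (not seen)) -> (((seen -> (not seen)) -> ((not (seen -> (not seen))) and (not flag))) and ((not (seen -> (not seen))) -> (not flag)))) and ((not (seen -> (not seen))) -> (not flag))))


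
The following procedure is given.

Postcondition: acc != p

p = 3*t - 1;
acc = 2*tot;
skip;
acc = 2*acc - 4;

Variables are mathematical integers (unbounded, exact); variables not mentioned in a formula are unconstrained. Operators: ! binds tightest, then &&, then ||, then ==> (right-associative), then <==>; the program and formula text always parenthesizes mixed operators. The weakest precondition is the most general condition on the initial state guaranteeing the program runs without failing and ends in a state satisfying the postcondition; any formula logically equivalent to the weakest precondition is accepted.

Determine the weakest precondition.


Working backward. After the program, acc != p must hold.
Before acc := 2*acc - 4: 2*acc != p + 4
Before skip: 2*acc != p + 4
Before acc := 2*tot: 4*tot != p + 4
Before p := 3*t - 1: 4*tot != 3*t + 3
Answer: WP = 4*tot != 3*t + 3


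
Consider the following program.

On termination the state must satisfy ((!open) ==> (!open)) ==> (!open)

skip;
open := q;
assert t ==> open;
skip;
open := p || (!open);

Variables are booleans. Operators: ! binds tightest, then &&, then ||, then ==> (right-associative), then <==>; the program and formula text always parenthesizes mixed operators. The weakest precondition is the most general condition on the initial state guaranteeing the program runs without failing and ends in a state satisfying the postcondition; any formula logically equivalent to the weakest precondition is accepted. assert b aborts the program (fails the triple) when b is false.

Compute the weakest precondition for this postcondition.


Working backward. After the program, the postcondition ((!open) ==> (!open)) ==> (!open) must hold; in canonical form it is !open.
Before open := p || (!open): !(p || (!open))
Before skip: !(p || (!open))
Before assert t ==> open: (t ==> open) && (!(p || (!open)))
Before open := q: (t ==> q) && (!(p || (!q)))
Before skip: (t ==> q) && (!(p || (!q)))
Answer: WP = (t ==> q) && (!(p || (!q)))


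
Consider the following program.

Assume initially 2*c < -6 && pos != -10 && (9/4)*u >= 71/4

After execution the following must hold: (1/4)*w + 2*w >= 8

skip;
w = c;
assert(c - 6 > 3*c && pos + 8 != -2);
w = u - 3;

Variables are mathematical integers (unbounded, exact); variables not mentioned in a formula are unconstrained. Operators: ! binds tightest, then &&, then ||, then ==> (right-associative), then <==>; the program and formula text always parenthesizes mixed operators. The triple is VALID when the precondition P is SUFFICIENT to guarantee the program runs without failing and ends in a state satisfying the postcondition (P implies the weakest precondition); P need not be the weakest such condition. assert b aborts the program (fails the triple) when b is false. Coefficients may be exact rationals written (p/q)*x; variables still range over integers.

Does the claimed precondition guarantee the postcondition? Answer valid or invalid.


Working backward. After the program, the postcondition (1/4)*w + 2*w >= 8 must hold; in canonical form it is (9/4)*w >= 8.
Before w := u - 3: (9/4)*u >= 59/4
Before assert c - 6 > 3*c && pos + 8 != -2: 2*c < -6 && pos != -10 && (9/4)*u >= 59/4
Before w := c: 2*c < -6 && pos != -10 && (9/4)*u >= 59/4
Before skip: 2*c < -6 && pos != -10 && (9/4)*u >= 59/4
The weakest precondition is 2*c < -6 && pos != -10 && (9/4)*u >= 59/4.
Check whether 2*c < -6 && pos != -10 && (9/4)*u >= 71/4 implies it.
Every state satisfying the precondition satisfies the weakest precondition: the implication holds.
Answer: valid


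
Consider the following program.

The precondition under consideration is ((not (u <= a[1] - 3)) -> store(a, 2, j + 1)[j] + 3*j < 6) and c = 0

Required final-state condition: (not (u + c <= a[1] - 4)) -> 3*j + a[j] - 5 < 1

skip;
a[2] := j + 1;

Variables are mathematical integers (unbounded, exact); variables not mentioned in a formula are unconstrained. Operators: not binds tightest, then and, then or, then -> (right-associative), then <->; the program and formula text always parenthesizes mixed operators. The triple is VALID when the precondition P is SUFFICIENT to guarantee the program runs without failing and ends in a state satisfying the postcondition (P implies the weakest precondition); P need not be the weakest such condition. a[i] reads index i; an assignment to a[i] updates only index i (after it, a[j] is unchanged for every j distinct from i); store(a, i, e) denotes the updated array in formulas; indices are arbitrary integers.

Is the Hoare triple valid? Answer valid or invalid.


Working backward. After the program, the postcondition (not (u + c <= a[1] - 4)) -> 3*j + a[j] - 5 < 1 must hold; in canonical form it is (not (c + u <= a[1] - 4)) -> a[j] + 3*j < 6.
Before a[2] := j + 1: (not (c + u <= a[1] - 4)) -> store(a, 2, j + 1)[j] + 3*j < 6
Before skip: (not (c + u <= a[1] - 4)) -> store(a, 2, j + 1)[j] + 3*j < 6
The weakest precondition is (not (c + u <= a[1] - 4)) -> store(a, 2, j + 1)[j] + 3*j < 6.
Check whether ((not (u <= a[1] - 3)) -> store(a, 2, j + 1)[j] + 3*j < 6) and c = 0 implies it.
Countermodel: at the initial state a = {[-7040] = 21126, [1] = 0, [2] = 4, elsewhere 4}, c = 0, j = -7040, u = -3, the precondition holds but the weakest precondition fails.
Answer: invalid


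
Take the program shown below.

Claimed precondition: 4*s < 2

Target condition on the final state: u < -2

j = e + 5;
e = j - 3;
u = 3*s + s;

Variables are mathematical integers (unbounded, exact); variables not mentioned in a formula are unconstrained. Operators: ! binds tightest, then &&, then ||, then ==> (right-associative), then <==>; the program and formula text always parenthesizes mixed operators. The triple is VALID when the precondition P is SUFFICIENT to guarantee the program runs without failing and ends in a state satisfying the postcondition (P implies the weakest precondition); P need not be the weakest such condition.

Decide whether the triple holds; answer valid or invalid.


Working backward. After the program, u < -2 must hold.
Before u := 3*s + s: 4*s < -2
Before e := j - 3: 4*s < -2
Before j := e + 5: 4*s < -2
The weakest precondition is 4*s < -2.
Check whether 4*s < 2 implies it.
Countermodel: at the initial state s = 0, the precondition holds but the weakest precondition fails.
Answer: invalid


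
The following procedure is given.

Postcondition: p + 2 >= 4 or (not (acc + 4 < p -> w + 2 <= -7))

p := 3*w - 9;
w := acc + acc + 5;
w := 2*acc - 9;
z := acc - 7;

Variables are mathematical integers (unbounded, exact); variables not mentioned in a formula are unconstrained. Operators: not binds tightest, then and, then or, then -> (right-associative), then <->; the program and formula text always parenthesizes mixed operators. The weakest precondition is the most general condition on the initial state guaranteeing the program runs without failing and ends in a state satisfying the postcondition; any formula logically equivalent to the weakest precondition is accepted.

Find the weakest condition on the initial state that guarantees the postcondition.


Working backward. After the program, the postcondition p + 2 >= 4 or (not (acc + 4 < p -> w + 2 <= -7)) must hold; in canonical form it is p >= 2 or (not (acc < p - 4 -> w <= -9)).
Before z := acc - 7: p >= 2 or (not (acc < p - 4 -> w <= -9))
Before w := 2*acc - 9: p >= 2 or (not (acc < p - 4 -> 2*acc <= 0))
Before w := acc + acc + 5: p >= 2 or (not (acc < p - 4 -> 2*acc <= 0))
Before p := 3*w - 9: 3*w >= 11 or (not (acc < 3*w - 13 -> 2*acc <= 0))
Answer: WP = 3*w >= 11 or (not (acc < 3*w - 13 -> 2*acc <= 0))


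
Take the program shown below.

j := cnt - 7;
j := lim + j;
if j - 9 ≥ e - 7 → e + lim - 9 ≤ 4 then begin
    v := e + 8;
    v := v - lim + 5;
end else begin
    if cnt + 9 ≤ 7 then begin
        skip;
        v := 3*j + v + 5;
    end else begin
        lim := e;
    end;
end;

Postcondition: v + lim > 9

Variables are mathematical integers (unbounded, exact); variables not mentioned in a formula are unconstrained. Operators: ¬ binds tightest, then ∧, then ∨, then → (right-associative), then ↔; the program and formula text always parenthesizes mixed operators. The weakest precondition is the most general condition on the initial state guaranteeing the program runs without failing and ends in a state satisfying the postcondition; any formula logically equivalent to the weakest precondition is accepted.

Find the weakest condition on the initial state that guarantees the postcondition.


Working backward. After the program, the postcondition v + lim > 9 must hold; in canonical form it is lim + v > 9.
Then branch requires e > -4; else branch requires (cnt ≤ -2 → 3*j + lim + v > 4) ∧ ((¬(cnt ≤ -2)) → e + v > 9).
Before the if: ((j ≥ e + 2 → e + lim ≤ 13) → e > -4) ∧ ((¬(j ≥ e + 2 → e + lim ≤ 13)) → ((cnt ≤ -2 → 3*j + lim + v > 4) ∧ ((¬(cnt ≤ -2)) → e + v > 9)))
Before j := lim + j: ((j + lim ≥ e + 2 → e + lim ≤ 13) → e > -4) ∧ ((¬(j + lim ≥ e + 2 → e + lim ≤ 13)) → ((cnt ≤ -2 → 3*j + 4*lim + v > 4) ∧ ((¬(cnt ≤ -2)) → e + v > 9)))
Before j := cnt - 7: ((cnt + lim ≥ e + 9 → e + lim ≤ 13) → e > -4) ∧ ((¬(cnt + lim ≥ e + 9 → e + lim ≤ 13)) → ((cnt ≤ -2 → 3*cnt + 4*lim + v > 25) ∧ ((¬(cnt ≤ -2)) → e + v > 9)))
Answer: WP = ((cnt + lim ≥ e + 9 → e + lim ≤ 13) → e > -4) ∧ ((¬(cnt + lim ≥ e + 9 → e + lim ≤ 13)) → ((cnt ≤ -2 → 3*cnt + 4*lim + v > 25) ∧ ((¬(cnt ≤ -2)) → e + v > 9)))


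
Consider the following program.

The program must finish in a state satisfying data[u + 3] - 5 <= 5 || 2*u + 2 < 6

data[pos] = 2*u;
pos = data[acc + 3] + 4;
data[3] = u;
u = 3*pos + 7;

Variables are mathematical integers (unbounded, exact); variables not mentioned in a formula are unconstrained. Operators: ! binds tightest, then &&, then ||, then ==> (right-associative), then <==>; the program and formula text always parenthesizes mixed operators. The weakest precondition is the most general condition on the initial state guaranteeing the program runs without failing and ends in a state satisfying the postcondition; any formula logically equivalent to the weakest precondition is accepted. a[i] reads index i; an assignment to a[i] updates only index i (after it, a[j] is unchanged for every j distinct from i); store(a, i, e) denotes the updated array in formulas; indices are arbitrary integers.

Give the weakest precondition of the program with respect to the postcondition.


Working backward. After the program, the postcondition data[u + 3] - 5 <= 5 || 2*u + 2 < 6 must hold; in canonical form it is data[u + 3] <= 10 || 2*u < 4.
Before u := 3*pos + 7: data[3*pos + 10] <= 10 || 6*pos < -10
Before data[3] := u: store(data, 3, u)[3*pos + 10] <= 10 || 6*pos < -10
Before pos := data[acc + 3] + 4: store(data, 3, u)[3*data[acc + 3] + 22] <= 10 || 6*data[acc + 3] < -34
Before data[pos] := 2*u: store(store(data, pos, 2*u), 3, u)[3*store(data, pos, 2*u)[acc + 3] + 22] <= 10 || 6*store(data, pos, 2*u)[acc + 3] < -34
Answer: WP = store(store(data, pos, 2*u), 3, u)[3*store(data, pos, 2*u)[acc + 3] + 22] <= 10 || 6*store(data, pos, 2*u)[acc + 3] < -34


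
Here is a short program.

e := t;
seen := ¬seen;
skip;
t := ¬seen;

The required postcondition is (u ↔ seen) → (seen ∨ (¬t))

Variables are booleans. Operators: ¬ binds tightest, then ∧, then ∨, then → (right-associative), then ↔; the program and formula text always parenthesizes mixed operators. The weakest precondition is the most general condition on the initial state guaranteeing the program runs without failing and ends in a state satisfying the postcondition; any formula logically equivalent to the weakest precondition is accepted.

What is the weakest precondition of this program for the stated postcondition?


Working backward. After the program, (u ↔ seen) → (seen ∨ (¬t)) must hold.
Before t := ¬seen: (u ↔ seen) → seen
Before skip: (u ↔ seen) → seen
Before seen := ¬seen: (u ↔ (¬seen)) → (¬seen)
Before e := t: (u ↔ (¬seen)) → (¬seen)
Answer: WP = (u ↔ (¬seen)) → (¬seen)


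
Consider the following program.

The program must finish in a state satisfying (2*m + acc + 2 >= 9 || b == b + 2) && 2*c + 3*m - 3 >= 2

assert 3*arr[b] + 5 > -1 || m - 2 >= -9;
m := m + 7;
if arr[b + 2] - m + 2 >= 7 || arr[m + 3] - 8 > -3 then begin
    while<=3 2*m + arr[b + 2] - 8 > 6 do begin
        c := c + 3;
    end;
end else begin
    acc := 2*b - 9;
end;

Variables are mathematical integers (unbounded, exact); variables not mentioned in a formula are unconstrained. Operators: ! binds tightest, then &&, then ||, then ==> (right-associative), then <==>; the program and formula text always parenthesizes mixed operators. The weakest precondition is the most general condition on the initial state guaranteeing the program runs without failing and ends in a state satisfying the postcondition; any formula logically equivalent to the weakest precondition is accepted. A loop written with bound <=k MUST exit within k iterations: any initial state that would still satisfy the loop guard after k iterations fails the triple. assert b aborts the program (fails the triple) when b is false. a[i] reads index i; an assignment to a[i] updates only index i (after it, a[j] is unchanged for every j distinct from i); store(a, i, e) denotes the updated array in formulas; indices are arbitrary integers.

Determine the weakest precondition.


Working backward. After the program, the postcondition (2*m + acc + 2 >= 9 || b == b + 2) && 2*c + 3*m - 3 >= 2 must hold; in canonical form it is acc + 2*m >= 7 && 2*c + 3*m >= 5.
Then branch requires (arr[b + 2] + 2*m > 14 ==> ((arr[b + 2] + 2*m > 14 ==> ((arr[b + 2] + 2*m > 14 ==> ((!(arr[b + 2] + 2*m > 14)) && acc + 2*m >= 7 && 2*c + 3*m >= -13)) && ((!(arr[b + 2] + 2*m > 14)) ==> (acc + 2*m >= 7 && 2*c + 3*m >= -7)))) && ((!(arr[b + 2] + 2*m > 14)) ==> (acc + 2*m >= 7 && 2*c + 3*m >= -1)))) && ((!(arr[b + 2] + 2*m > 14)) ==> (acc + 2*m >= 7 && 2*c + 3*m >= 5)); else branch requires 2*b + 2*m >= 16 && 2*c + 3*m >= 5.
Before the if: ((arr[b + 2] >= m + 5 || arr[m + 3] > 5) ==> ((arr[b + 2] + 2*m > 14 ==> ((arr[b + 2] + 2*m > 14 ==> ((arr[b + 2] + 2*m > 14 ==> ((!(arr[b + 2] + 2*m > 14)) && acc + 2*m >= 7 && 2*c + 3*m >= -13)) && ((!(arr[b + 2] + 2*m > 14)) ==> (acc + 2*m >= 7 && 2*c + 3*m >= -7)))) && ((!(arr[b + 2] + 2*m > 14)) ==> (acc + 2*m >= 7 && 2*c + 3*m >= -1)))) && ((!(arr[b + 2] + 2*m > 14)) ==> (acc + 2*m >= 7 && 2*c + 3*m >= 5)))) && ((!(arr[b + 2] >= m + 5 || arr[m + 3] > 5)) ==> (2*b + 2*m >= 16 && 2*c + 3*m >= 5))
Before m := m + 7: ((arr[b + 2] >= m + 12 || arr[m + 10] > 5) ==> ((arr[b + 2] + 2*m > 0 ==> ((arr[b + 2] + 2*m > 0 ==> ((arr[b + 2] + 2*m > 0 ==> ((!(arr[b + 2] + 2*m > 0)) && acc + 2*m >= -7 && 2*c + 3*m >= -34)) && ((!(arr[b + 2] + 2*m > 0)) ==> (acc + 2*m >= -7 && 2*c + 3*m >= -28)))) && ((!(arr[b + 2] + 2*m > 0)) ==> (acc + 2*m >= -7 && 2*c + 3*m >= -22)))) && ((!(arr[b + 2] + 2*m > 0)) ==> (acc + 2*m >= -7 && 2*c + 3*m >= -16)))) && ((!(arr[b + 2] >= m + 12 || arr[m + 10] > 5)) ==> (2*b + 2*m >= 2 && 2*c + 3*m >= -16))
Before assert 3*arr[b] + 5 > -1 || m - 2 >= -9: (3*arr[b] > -6 || m >= -7) && ((arr[b + 2] >= m + 12 || arr[m + 10] > 5) ==> ((arr[b + 2] + 2*m > 0 ==> ((arr[b + 2] + 2*m > 0 ==> ((arr[b + 2] + 2*m > 0 ==> ((!(arr[b + 2] + 2*m > 0)) && acc + 2*m >= -7 && 2*c + 3*m >= -34)) && ((!(arr[b + 2] + 2*m > 0)) ==> (acc + 2*m >= -7 && 2*c + 3*m >= -28)))) && ((!(arr[b + 2] + 2*m > 0)) ==> (acc + 2*m >= -7 && 2*c + 3*m >= -22)))) && ((!(arr[b + 2] + 2*m > 0)) ==> (acc + 2*m >= -7 && 2*c + 3*m >= -16)))) && ((!(arr[b + 2] >= m + 12 || arr[m + 10] > 5)) ==> (2*b + 2*m >= 2 && 2*c + 3*m >= -16))
Answer: WP = (3*arr[b] > -6 || m >= -7) && ((arr[b + 2] >= m + 12 || arr[m + 10] > 5) ==> ((arr[b + 2] + 2*m > 0 ==> ((arr[b + 2] + 2*m > 0 ==> ((arr[b + 2] + 2*m > 0 ==> ((!(arr[b + 2] + 2*m > 0)) && acc + 2*m >= -7 && 2*c + 3*m >= -34)) && ((!(arr[b + 2] + 2*m > 0)) ==> (acc + 2*m >= -7 && 2*c + 3*m >= -28)))) && ((!(arr[b + 2] + 2*m > 0)) ==> (acc + 2*m >= -7 && 2*c + 3*m >= -22)))) && ((!(arr[b + 2] + 2*m > 0)) ==> (acc + 2*m >= -7 && 2*c + 3*m >= -16)))) && ((!(arr[b + 2] >= m + 12 || arr[m + 10] > 5)) ==> (2*b + 2*m >= 2 && 2*c + 3*m >= -16))


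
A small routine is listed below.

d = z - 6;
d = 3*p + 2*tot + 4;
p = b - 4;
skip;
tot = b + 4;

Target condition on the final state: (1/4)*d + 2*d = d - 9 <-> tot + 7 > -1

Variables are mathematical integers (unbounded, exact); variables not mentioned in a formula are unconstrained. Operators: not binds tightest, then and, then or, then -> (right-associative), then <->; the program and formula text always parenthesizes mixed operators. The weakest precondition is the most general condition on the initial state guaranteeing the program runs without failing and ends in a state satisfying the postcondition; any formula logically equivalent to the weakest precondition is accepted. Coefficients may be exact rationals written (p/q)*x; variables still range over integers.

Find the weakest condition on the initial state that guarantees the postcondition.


Working backward. After the program, the postcondition (1/4)*d + 2*d = d - 9 <-> tot + 7 > -1 must hold; in canonical form it is (5/4)*d = -9 <-> tot > -8.
Before tot := b + 4: (5/4)*d = -9 <-> b > -12
Before skip: (5/4)*d = -9 <-> b > -12
Before p := b - 4: (5/4)*d = -9 <-> b > -12
Before d := 3*p + 2*tot + 4: (15/4)*p + (5/2)*tot = -14 <-> b > -12
Before d := z - 6: (15/4)*p + (5/2)*tot = -14 <-> b > -12
Answer: WP = (15/4)*p + (5/2)*tot = -14 <-> b > -12


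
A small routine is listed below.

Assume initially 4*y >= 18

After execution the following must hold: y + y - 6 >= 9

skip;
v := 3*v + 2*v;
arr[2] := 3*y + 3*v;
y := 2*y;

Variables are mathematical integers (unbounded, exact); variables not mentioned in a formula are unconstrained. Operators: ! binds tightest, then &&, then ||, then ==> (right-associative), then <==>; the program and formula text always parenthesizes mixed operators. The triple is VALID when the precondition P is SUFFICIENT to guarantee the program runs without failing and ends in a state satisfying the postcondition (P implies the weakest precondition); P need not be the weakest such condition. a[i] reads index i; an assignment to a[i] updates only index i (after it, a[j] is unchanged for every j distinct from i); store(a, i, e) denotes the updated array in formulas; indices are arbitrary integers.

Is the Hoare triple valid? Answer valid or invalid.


Working backward. After the program, the postcondition y + y - 6 >= 9 must hold; in canonical form it is 2*y >= 15.
Before y := 2*y: 4*y >= 15
Before arr[2] := 3*y + 3*v: 4*y >= 15
Before v := 3*v + 2*v: 4*y >= 15
Before skip: 4*y >= 15
The weakest precondition is 4*y >= 15.
Check whether 4*y >= 18 implies it.
Every state satisfying the precondition satisfies the weakest precondition: the implication holds.
Answer: valid


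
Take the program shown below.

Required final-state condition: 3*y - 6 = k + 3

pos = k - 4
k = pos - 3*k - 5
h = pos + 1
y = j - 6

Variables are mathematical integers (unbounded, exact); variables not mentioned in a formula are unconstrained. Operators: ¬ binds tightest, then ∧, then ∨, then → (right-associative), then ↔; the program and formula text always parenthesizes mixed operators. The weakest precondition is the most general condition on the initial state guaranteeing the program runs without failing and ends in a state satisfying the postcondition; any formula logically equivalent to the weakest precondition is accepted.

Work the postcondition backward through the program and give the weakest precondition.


Working backward. After the program, the postcondition 3*y - 6 = k + 3 must hold; in canonical form it is 3*y = k + 9.
Before y := j - 6: 3*j = k + 27
Before h := pos + 1: 3*j = k + 27
Before k := pos - 3*k - 5: 3*j + 3*k = pos + 22
Before pos := k - 4: 3*j + 2*k = 18
Answer: WP = 3*j + 2*k = 18


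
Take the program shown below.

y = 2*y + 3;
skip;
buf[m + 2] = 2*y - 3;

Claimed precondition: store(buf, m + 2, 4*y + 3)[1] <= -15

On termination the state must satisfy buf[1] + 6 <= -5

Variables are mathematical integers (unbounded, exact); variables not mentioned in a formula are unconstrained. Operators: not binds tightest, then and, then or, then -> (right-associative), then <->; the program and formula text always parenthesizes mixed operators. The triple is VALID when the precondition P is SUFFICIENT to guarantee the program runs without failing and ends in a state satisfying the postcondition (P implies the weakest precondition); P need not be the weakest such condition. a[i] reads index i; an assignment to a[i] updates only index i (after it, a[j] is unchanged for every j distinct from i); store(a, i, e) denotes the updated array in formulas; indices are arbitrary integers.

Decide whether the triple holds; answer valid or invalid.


Working backward. After the program, the postcondition buf[1] + 6 <= -5 must hold; in canonical form it is buf[1] <= -11.
Before buf[m + 2] := 2*y - 3: store(buf, m + 2, 2*y - 3)[1] <= -11
Before skip: store(buf, m + 2, 2*y - 3)[1] <= -11
Before y := 2*y + 3: store(buf, m + 2, 4*y + 3)[1] <= -11
The weakest precondition is store(buf, m + 2, 4*y + 3)[1] <= -11.
Check whether store(buf, m + 2, 4*y + 3)[1] <= -15 implies it.
Every state satisfying the precondition satisfies the weakest precondition: the implication holds.
Answer: valid


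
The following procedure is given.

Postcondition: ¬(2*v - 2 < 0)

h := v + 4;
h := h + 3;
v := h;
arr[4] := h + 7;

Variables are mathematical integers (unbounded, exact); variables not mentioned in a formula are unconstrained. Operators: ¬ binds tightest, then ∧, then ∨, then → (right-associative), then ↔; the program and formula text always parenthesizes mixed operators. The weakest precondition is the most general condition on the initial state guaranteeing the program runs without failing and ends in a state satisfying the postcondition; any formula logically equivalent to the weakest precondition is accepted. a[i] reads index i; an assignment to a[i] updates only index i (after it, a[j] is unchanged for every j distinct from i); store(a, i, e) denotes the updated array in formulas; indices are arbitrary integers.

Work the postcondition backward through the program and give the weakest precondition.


Working backward. After the program, the postcondition ¬(2*v - 2 < 0) must hold; in canonical form it is ¬(2*v < 2).
Before arr[4] := h + 7: ¬(2*v < 2)
Before v := h: ¬(2*h < 2)
Before h := h + 3: ¬(2*h < -4)
Before h := v + 4: ¬(2*v < -12)
Answer: WP = ¬(2*v < -12)


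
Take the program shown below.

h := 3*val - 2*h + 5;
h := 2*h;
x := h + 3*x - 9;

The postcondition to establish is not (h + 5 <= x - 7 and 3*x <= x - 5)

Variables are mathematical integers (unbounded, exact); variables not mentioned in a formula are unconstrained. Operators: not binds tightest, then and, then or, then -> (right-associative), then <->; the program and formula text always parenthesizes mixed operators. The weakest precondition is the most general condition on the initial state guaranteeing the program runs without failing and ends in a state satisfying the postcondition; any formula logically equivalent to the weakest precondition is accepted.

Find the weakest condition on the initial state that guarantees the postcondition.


Working backward. After the program, the postcondition not (h + 5 <= x - 7 and 3*x <= x - 5) must hold; in canonical form it is not (h <= x - 12 and 2*x <= -5).
Before x := h + 3*x - 9: not (3*x >= 21 and 2*h + 6*x <= 13)
Before h := 2*h: not (3*x >= 21 and 4*h + 6*x <= 13)
Before h := 3*val - 2*h + 5: not (3*x >= 21 and 12*val + 6*x <= 8*h - 7)
Answer: WP = not (3*x >= 21 and 12*val + 6*x <= 8*h - 7)


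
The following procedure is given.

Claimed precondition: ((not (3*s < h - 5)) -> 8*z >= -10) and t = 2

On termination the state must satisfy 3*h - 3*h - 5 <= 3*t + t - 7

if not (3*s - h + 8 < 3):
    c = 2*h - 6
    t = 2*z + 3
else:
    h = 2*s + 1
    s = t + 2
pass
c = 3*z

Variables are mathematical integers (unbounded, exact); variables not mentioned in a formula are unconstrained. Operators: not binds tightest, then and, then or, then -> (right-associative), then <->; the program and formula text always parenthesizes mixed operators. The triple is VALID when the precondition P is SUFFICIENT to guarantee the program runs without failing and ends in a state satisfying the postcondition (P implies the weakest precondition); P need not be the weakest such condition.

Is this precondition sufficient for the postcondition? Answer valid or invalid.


Working backward. After the program, the postcondition 3*h - 3*h - 5 <= 3*t + t - 7 must hold; in canonical form it is 4*t >= 2.
Before c := 3*z: 4*t >= 2
Before skip: 4*t >= 2
Then branch requires 8*z >= -10; else branch requires 4*t >= 2.
Before the if: ((not (3*s < h - 5)) -> 8*z >= -10) and (3*s < h - 5 -> 4*t >= 2)
The weakest precondition is ((not (3*s < h - 5)) -> 8*z >= -10) and (3*s < h - 5 -> 4*t >= 2).
Check whether ((not (3*s < h - 5)) -> 8*z >= -10) and t = 2 implies it.
Every state satisfying the precondition satisfies the weakest precondition: the implication holds.
Answer: valid


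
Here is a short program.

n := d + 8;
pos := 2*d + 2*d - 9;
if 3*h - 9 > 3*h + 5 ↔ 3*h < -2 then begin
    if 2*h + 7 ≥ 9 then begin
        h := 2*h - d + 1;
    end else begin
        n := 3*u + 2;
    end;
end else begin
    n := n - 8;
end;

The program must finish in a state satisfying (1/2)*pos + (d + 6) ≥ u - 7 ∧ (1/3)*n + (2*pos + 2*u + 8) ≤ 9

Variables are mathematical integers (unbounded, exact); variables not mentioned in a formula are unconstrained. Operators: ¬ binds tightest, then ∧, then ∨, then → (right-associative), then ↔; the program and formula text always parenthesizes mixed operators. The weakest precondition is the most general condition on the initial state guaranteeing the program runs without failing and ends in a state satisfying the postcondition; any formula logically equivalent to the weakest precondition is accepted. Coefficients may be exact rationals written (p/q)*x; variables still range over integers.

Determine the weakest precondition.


Working backward. After the program, the postcondition (1/2)*pos + (d + 6) ≥ u - 7 ∧ (1/3)*n + (2*pos + 2*u + 8) ≤ 9 must hold; in canonical form it is d + (1/2)*pos ≥ u - 13 ∧ (1/3)*n + 2*pos + 2*u ≤ 1.
Then branch requires (2*h ≥ 2 → (d + (1/2)*pos ≥ u - 13 ∧ (1/3)*n + 2*pos + 2*u ≤ 1)) ∧ ((¬(2*h ≥ 2)) → (d + (1/2)*pos ≥ u - 13 ∧ 2*pos + 3*u ≤ 1/3)); else branch requires d + (1/2)*pos ≥ u - 13 ∧ (1/3)*n + 2*pos + 2*u ≤ 11/3.
Before the if: ((¬(3*h < -2)) → ((2*h ≥ 2 → (d + (1/2)*pos ≥ u - 13 ∧ (1/3)*n + 2*pos + 2*u ≤ 1)) ∧ ((¬(2*h ≥ 2)) → (d + (1/2)*pos ≥ u - 13 ∧ 2*pos + 3*u ≤ 1/3)))) ∧ (3*h < -2 → (d + (1/2)*pos ≥ u - 13 ∧ (1/3)*n + 2*pos + 2*u ≤ 11/3))
Before pos := 2*d + 2*d - 9: ((¬(3*h < -2)) → ((2*h ≥ 2 → (3*d ≥ u - 17/2 ∧ 8*d + (1/3)*n + 2*u ≤ 19)) ∧ ((¬(2*h ≥ 2)) → (3*d ≥ u - 17/2 ∧ 8*d + 3*u ≤ 55/3)))) ∧ (3*h < -2 → (3*d ≥ u - 17/2 ∧ 8*d + (1/3)*n + 2*u ≤ 65/3))
Before n := d + 8: ((¬(3*h < -2)) → ((2*h ≥ 2 → (3*d ≥ u - 17/2 ∧ (25/3)*d + 2*u ≤ 49/3)) ∧ ((¬(2*h ≥ 2)) → (3*d ≥ u - 17/2 ∧ 8*d + 3*u ≤ 55/3)))) ∧ (3*h < -2 → (3*d ≥ u - 17/2 ∧ (25/3)*d + 2*u ≤ 19))
Answer: WP = ((¬(3*h < -2)) → ((2*h ≥ 2 → (3*d ≥ u - 17/2 ∧ (25/3)*d + 2*u ≤ 49/3)) ∧ ((¬(2*h ≥ 2)) → (3*d ≥ u - 17/2 ∧ 8*d + 3*u ≤ 55/3)))) ∧ (3*h < -2 → (3*d ≥ u - 17/2 ∧ (25/3)*d + 2*u ≤ 19))


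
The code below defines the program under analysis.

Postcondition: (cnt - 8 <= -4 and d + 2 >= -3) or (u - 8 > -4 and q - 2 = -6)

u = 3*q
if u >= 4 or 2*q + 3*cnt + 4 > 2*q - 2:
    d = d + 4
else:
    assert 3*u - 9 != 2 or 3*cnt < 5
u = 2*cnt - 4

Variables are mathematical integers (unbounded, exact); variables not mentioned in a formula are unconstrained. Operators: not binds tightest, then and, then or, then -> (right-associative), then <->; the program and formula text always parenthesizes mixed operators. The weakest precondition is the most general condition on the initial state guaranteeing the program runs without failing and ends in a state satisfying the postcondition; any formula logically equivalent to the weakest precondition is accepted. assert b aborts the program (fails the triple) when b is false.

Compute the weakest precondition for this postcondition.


Working backward. After the program, the postcondition (cnt - 8 <= -4 and d + 2 >= -3) or (u - 8 > -4 and q - 2 = -6) must hold; in canonical form it is (cnt <= 4 and d >= -5) or (u > 4 and q = -4).
Before u := 2*cnt - 4: (cnt <= 4 and d >= -5) or (2*cnt > 8 and q = -4)
Then branch requires (cnt <= 4 and d >= -9) or (2*cnt > 8 and q = -4); else branch requires (3*u != 11 or 3*cnt < 5) and ((cnt <= 4 and d >= -5) or (2*cnt > 8 and q = -4)).
Before the if: ((u >= 4 or 3*cnt > -6) -> ((cnt <= 4 and d >= -9) or (2*cnt > 8 and q = -4))) and ((not (u >= 4 or 3*cnt > -6)) -> ((3*u != 11 or 3*cnt < 5) and ((cnt <= 4 and d >= -5) or (2*cnt > 8 and q = -4))))
Before u := 3*q: ((3*q >= 4 or 3*cnt > -6) -> ((cnt <= 4 and d >= -9) or (2*cnt > 8 and q = -4))) and ((not (3*q >= 4 or 3*cnt > -6)) -> ((9*q != 11 or 3*cnt < 5) and ((cnt <= 4 and d >= -5) or (2*cnt > 8 and q = -4))))
Answer: WP = ((3*q >= 4 or 3*cnt > -6) -> ((cnt <= 4 and d >= -9) or (2*cnt > 8 and q = -4))) and ((not (3*q >= 4 or 3*cnt > -6)) -> ((9*q != 11 or 3*cnt < 5) and ((cnt <= 4 and d >= -5) or (2*cnt > 8 and q = -4))))


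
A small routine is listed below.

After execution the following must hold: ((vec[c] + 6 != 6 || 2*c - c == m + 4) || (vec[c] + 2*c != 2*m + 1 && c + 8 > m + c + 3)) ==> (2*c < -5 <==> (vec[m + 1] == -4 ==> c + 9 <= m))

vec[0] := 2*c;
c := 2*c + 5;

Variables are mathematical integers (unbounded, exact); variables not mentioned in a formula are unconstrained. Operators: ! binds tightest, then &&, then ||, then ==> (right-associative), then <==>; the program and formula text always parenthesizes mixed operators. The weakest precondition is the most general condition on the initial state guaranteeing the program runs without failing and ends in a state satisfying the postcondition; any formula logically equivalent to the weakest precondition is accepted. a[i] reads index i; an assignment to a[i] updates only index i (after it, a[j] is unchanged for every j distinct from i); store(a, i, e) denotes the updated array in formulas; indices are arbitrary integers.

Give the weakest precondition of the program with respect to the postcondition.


Working backward. After the program, the postcondition ((vec[c] + 6 != 6 || 2*c - c == m + 4) || (vec[c] + 2*c != 2*m + 1 && c + 8 > m + c + 3)) ==> (2*c < -5 <==> (vec[m + 1] == -4 ==> c + 9 <= m)) must hold; in canonical form it is (vec[c] != 0 || c == m + 4 || (vec[c] + 2*c != 2*m + 1 && m < 5)) ==> (2*c < -5 <==> (vec[m + 1] == -4 ==> c <= m - 9)).
Before c := 2*c + 5: (vec[2*c + 5] != 0 || 2*c == m - 1 || (vec[2*c + 5] + 4*c != 2*m - 9 && m < 5)) ==> (4*c < -15 <==> (vec[m + 1] == -4 ==> 2*c <= m - 14))
Before vec[0] := 2*c: (store(vec, 0, 2*c)[2*c + 5] != 0 || 2*c == m - 1 || (store(vec, 0, 2*c)[2*c + 5] + 4*c != 2*m - 9 && m < 5)) ==> (4*c < -15 <==> (store(vec, 0, 2*c)[m + 1] == -4 ==> 2*c <= m - 14))
Answer: WP = (store(vec, 0, 2*c)[2*c + 5] != 0 || 2*c == m - 1 || (store(vec, 0, 2*c)[2*c + 5] + 4*c != 2*m - 9 && m < 5)) ==> (4*c < -15 <==> (store(vec, 0, 2*c)[m + 1] == -4 ==> 2*c <= m - 14))


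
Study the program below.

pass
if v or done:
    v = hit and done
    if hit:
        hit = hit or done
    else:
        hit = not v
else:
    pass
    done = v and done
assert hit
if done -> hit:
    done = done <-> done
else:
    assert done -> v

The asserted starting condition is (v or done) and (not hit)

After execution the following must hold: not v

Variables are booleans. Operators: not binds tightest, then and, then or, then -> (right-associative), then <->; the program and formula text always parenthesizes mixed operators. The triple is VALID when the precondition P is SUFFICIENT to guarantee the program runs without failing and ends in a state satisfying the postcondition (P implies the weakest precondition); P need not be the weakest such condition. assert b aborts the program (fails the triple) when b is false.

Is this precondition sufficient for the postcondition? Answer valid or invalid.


Working backward. After the program, not v must hold.
Then branch requires not v; else branch requires (done -> v) and (not v).
Before the if: ((done -> hit) -> (not v)) and ((not (done -> hit)) -> ((done -> v) and (not v)))
Before assert hit: hit and ((done -> hit) -> (not v)) and ((not (done -> hit)) -> ((done -> v) and (not v)))
Then branch requires (hit -> ((hit or done) and ((done -> (hit or done)) -> (not (hit and done))) and ((not (done -> (hit or done))) -> ((done -> (hit and done)) and (not (hit and done)))))) and ((not hit) -> ((not (hit and done)) and ((done -> (not (hit and done))) -> (not (hit and done))) and ((not (done -> (not (hit and done)))) -> ((done -> (hit and done)) and (not (hit and done)))))); else branch requires hit and (((v and done) -> hit) -> (not v)) and ((not ((v and done) -> hit)) -> (((v and done) -> v) and (not v))).
Before the if: ((v or done) -> ((hit -> ((hit or done) and ((done -> (hit or done)) -> (not (hit and done))) and ((not (done -> (hit or done))) -> ((done -> (hit and done)) and (not (hit and done)))))) and ((not hit) -> ((not (hit and done)) and ((done -> (not (hit and done))) -> (not (hit and done))) and ((not (done -> (not (hit and done)))) -> ((done -> (hit and done)) and (not (hit and done)))))))) and ((not (v or done)) -> (hit and (((v and done) -> hit) -> (not v)) and ((not ((v and done) -> hit)) -> (((v and done) -> v) and (not v)))))
Before skip: ((v or done) -> ((hit -> ((hit or done) and ((done -> (hit or done)) -> (not (hit and done))) and ((not (done -> (hit or done))) -> ((done -> (hit and done)) and (not (hit and done)))))) and ((not hit) -> ((not (hit and done)) and ((done -> (not (hit and done))) -> (not (hit and done))) and ((not (done -> (not (hit and done)))) -> ((done -> (hit and done)) and (not (hit and done)))))))) and ((not (v or done)) -> (hit and (((v and done) -> hit) -> (not v)) and ((not ((v and done) -> hit)) -> (((v and done) -> v) and (not v)))))
The weakest precondition is ((v or done) -> ((hit -> ((hit or done) and ((done -> (hit or done)) -> (not (hit and done))) and ((not (done -> (hit or done))) -> ((done -> (hit and done)) and (not (hit and done)))))) and ((not hit) -> ((not (hit and done)) and ((done -> (not (hit and done))) -> (not (hit and done))) and ((not (done -> (not (hit and done)))) -> ((done -> (hit and done)) and (not (hit and done)))))))) and ((not (v or done)) -> (hit and (((v and done) -> hit) -> (not v)) and ((not ((v and done) -> hit)) -> (((v and done) -> v) and (not v))))).
Check whether (v or done) and (not hit) implies it.
Every state satisfying the precondition satisfies the weakest precondition: the implication holds.
Answer: valid
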